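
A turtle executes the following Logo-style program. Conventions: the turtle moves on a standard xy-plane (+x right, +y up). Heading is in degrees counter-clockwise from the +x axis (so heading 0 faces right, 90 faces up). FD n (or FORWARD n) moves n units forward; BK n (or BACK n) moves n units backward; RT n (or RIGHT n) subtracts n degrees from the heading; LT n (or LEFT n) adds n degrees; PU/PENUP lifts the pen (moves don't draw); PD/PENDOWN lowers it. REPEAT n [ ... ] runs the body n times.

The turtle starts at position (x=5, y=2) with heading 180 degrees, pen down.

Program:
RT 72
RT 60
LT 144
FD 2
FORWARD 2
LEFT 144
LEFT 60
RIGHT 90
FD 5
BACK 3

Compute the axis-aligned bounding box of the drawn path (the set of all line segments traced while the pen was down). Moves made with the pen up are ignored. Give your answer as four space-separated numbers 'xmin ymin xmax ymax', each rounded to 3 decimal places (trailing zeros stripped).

Executing turtle program step by step:
Start: pos=(5,2), heading=180, pen down
RT 72: heading 180 -> 108
RT 60: heading 108 -> 48
LT 144: heading 48 -> 192
FD 2: (5,2) -> (3.044,1.584) [heading=192, draw]
FD 2: (3.044,1.584) -> (1.087,1.168) [heading=192, draw]
LT 144: heading 192 -> 336
LT 60: heading 336 -> 36
RT 90: heading 36 -> 306
FD 5: (1.087,1.168) -> (4.026,-2.877) [heading=306, draw]
BK 3: (4.026,-2.877) -> (2.263,-0.45) [heading=306, draw]
Final: pos=(2.263,-0.45), heading=306, 4 segment(s) drawn

Segment endpoints: x in {1.087, 2.263, 3.044, 4.026, 5}, y in {-2.877, -0.45, 1.168, 1.584, 2}
xmin=1.087, ymin=-2.877, xmax=5, ymax=2

Answer: 1.087 -2.877 5 2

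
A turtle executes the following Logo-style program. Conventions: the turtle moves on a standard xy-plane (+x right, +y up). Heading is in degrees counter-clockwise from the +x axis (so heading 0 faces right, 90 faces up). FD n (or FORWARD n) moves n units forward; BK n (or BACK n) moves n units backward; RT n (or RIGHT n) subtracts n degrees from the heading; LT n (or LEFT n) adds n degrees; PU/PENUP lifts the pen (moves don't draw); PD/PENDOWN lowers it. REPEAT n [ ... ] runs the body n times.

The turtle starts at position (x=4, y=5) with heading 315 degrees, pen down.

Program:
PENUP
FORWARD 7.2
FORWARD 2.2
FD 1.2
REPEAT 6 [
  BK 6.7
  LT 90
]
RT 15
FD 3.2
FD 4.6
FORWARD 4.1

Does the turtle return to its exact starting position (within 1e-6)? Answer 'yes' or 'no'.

Executing turtle program step by step:
Start: pos=(4,5), heading=315, pen down
PU: pen up
FD 7.2: (4,5) -> (9.091,-0.091) [heading=315, move]
FD 2.2: (9.091,-0.091) -> (10.647,-1.647) [heading=315, move]
FD 1.2: (10.647,-1.647) -> (11.495,-2.495) [heading=315, move]
REPEAT 6 [
  -- iteration 1/6 --
  BK 6.7: (11.495,-2.495) -> (6.758,2.242) [heading=315, move]
  LT 90: heading 315 -> 45
  -- iteration 2/6 --
  BK 6.7: (6.758,2.242) -> (2.02,-2.495) [heading=45, move]
  LT 90: heading 45 -> 135
  -- iteration 3/6 --
  BK 6.7: (2.02,-2.495) -> (6.758,-7.233) [heading=135, move]
  LT 90: heading 135 -> 225
  -- iteration 4/6 --
  BK 6.7: (6.758,-7.233) -> (11.495,-2.495) [heading=225, move]
  LT 90: heading 225 -> 315
  -- iteration 5/6 --
  BK 6.7: (11.495,-2.495) -> (6.758,2.242) [heading=315, move]
  LT 90: heading 315 -> 45
  -- iteration 6/6 --
  BK 6.7: (6.758,2.242) -> (2.02,-2.495) [heading=45, move]
  LT 90: heading 45 -> 135
]
RT 15: heading 135 -> 120
FD 3.2: (2.02,-2.495) -> (0.42,0.276) [heading=120, move]
FD 4.6: (0.42,0.276) -> (-1.88,4.26) [heading=120, move]
FD 4.1: (-1.88,4.26) -> (-3.93,7.81) [heading=120, move]
Final: pos=(-3.93,7.81), heading=120, 0 segment(s) drawn

Start position: (4, 5)
Final position: (-3.93, 7.81)
Distance = 8.413; >= 1e-6 -> NOT closed

Answer: no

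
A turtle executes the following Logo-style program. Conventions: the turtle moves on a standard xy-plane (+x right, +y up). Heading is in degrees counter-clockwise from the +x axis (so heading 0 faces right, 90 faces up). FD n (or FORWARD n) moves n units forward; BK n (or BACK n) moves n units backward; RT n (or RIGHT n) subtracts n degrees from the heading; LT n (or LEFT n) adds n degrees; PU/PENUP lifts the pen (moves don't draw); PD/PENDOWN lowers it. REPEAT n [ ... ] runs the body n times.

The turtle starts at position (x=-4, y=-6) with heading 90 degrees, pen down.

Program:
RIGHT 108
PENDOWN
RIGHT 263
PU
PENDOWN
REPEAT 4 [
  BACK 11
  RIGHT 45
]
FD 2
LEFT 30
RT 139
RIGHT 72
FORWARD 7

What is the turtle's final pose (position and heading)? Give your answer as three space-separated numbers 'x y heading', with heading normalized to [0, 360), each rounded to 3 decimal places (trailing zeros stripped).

Executing turtle program step by step:
Start: pos=(-4,-6), heading=90, pen down
RT 108: heading 90 -> 342
PD: pen down
RT 263: heading 342 -> 79
PU: pen up
PD: pen down
REPEAT 4 [
  -- iteration 1/4 --
  BK 11: (-4,-6) -> (-6.099,-16.798) [heading=79, draw]
  RT 45: heading 79 -> 34
  -- iteration 2/4 --
  BK 11: (-6.099,-16.798) -> (-15.218,-22.949) [heading=34, draw]
  RT 45: heading 34 -> 349
  -- iteration 3/4 --
  BK 11: (-15.218,-22.949) -> (-26.016,-20.85) [heading=349, draw]
  RT 45: heading 349 -> 304
  -- iteration 4/4 --
  BK 11: (-26.016,-20.85) -> (-32.167,-11.731) [heading=304, draw]
  RT 45: heading 304 -> 259
]
FD 2: (-32.167,-11.731) -> (-32.549,-13.694) [heading=259, draw]
LT 30: heading 259 -> 289
RT 139: heading 289 -> 150
RT 72: heading 150 -> 78
FD 7: (-32.549,-13.694) -> (-31.094,-6.847) [heading=78, draw]
Final: pos=(-31.094,-6.847), heading=78, 6 segment(s) drawn

Answer: -31.094 -6.847 78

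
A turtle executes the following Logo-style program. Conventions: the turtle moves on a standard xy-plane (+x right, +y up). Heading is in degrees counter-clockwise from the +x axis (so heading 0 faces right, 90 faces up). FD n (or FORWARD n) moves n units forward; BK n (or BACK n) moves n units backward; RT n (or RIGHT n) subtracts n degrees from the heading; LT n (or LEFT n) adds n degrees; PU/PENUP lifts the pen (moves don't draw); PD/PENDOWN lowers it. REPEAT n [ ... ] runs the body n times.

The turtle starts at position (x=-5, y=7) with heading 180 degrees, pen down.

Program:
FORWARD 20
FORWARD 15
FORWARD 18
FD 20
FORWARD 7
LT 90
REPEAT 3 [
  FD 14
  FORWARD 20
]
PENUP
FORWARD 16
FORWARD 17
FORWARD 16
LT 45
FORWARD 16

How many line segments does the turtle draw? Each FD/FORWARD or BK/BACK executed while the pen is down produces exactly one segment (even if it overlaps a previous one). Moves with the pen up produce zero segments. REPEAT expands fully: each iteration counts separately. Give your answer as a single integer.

Answer: 11

Derivation:
Executing turtle program step by step:
Start: pos=(-5,7), heading=180, pen down
FD 20: (-5,7) -> (-25,7) [heading=180, draw]
FD 15: (-25,7) -> (-40,7) [heading=180, draw]
FD 18: (-40,7) -> (-58,7) [heading=180, draw]
FD 20: (-58,7) -> (-78,7) [heading=180, draw]
FD 7: (-78,7) -> (-85,7) [heading=180, draw]
LT 90: heading 180 -> 270
REPEAT 3 [
  -- iteration 1/3 --
  FD 14: (-85,7) -> (-85,-7) [heading=270, draw]
  FD 20: (-85,-7) -> (-85,-27) [heading=270, draw]
  -- iteration 2/3 --
  FD 14: (-85,-27) -> (-85,-41) [heading=270, draw]
  FD 20: (-85,-41) -> (-85,-61) [heading=270, draw]
  -- iteration 3/3 --
  FD 14: (-85,-61) -> (-85,-75) [heading=270, draw]
  FD 20: (-85,-75) -> (-85,-95) [heading=270, draw]
]
PU: pen up
FD 16: (-85,-95) -> (-85,-111) [heading=270, move]
FD 17: (-85,-111) -> (-85,-128) [heading=270, move]
FD 16: (-85,-128) -> (-85,-144) [heading=270, move]
LT 45: heading 270 -> 315
FD 16: (-85,-144) -> (-73.686,-155.314) [heading=315, move]
Final: pos=(-73.686,-155.314), heading=315, 11 segment(s) drawn
Segments drawn: 11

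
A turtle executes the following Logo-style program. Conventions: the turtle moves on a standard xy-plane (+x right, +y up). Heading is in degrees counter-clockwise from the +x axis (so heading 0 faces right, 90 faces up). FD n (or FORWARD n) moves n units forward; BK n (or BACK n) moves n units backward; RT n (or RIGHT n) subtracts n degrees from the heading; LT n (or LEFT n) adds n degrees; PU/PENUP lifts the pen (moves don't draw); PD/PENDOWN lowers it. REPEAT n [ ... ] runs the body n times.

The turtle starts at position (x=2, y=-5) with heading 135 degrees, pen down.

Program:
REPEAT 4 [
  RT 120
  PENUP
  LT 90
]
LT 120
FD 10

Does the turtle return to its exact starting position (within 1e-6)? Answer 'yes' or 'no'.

Executing turtle program step by step:
Start: pos=(2,-5), heading=135, pen down
REPEAT 4 [
  -- iteration 1/4 --
  RT 120: heading 135 -> 15
  PU: pen up
  LT 90: heading 15 -> 105
  -- iteration 2/4 --
  RT 120: heading 105 -> 345
  PU: pen up
  LT 90: heading 345 -> 75
  -- iteration 3/4 --
  RT 120: heading 75 -> 315
  PU: pen up
  LT 90: heading 315 -> 45
  -- iteration 4/4 --
  RT 120: heading 45 -> 285
  PU: pen up
  LT 90: heading 285 -> 15
]
LT 120: heading 15 -> 135
FD 10: (2,-5) -> (-5.071,2.071) [heading=135, move]
Final: pos=(-5.071,2.071), heading=135, 0 segment(s) drawn

Start position: (2, -5)
Final position: (-5.071, 2.071)
Distance = 10; >= 1e-6 -> NOT closed

Answer: no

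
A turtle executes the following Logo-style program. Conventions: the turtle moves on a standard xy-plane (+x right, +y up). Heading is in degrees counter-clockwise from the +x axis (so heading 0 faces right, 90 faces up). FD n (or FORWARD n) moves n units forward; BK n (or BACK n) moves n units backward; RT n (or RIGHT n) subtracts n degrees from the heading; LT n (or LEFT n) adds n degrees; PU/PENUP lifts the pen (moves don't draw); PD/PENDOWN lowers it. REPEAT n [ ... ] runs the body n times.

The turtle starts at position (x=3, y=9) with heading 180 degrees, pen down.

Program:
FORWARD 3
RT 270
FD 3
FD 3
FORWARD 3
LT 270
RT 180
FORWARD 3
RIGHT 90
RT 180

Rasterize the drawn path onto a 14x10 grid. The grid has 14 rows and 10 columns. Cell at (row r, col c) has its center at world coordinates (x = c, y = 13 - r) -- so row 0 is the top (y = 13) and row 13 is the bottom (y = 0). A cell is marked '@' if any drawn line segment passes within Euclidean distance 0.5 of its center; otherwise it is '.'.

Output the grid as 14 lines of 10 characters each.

Segment 0: (3,9) -> (0,9)
Segment 1: (0,9) -> (0,6)
Segment 2: (0,6) -> (0,3)
Segment 3: (0,3) -> (0,0)
Segment 4: (0,0) -> (3,0)

Answer: ..........
..........
..........
..........
@@@@......
@.........
@.........
@.........
@.........
@.........
@.........
@.........
@.........
@@@@......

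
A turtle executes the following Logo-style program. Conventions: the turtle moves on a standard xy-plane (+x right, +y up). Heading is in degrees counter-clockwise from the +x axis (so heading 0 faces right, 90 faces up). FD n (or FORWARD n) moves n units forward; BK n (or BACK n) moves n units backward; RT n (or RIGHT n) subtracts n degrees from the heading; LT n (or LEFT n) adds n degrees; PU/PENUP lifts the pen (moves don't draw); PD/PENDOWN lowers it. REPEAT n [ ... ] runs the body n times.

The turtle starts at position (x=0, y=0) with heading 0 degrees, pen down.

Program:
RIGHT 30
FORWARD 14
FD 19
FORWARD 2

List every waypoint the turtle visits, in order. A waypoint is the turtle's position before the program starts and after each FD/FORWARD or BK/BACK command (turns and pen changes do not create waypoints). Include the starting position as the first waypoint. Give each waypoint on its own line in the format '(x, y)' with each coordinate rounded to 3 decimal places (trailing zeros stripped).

Executing turtle program step by step:
Start: pos=(0,0), heading=0, pen down
RT 30: heading 0 -> 330
FD 14: (0,0) -> (12.124,-7) [heading=330, draw]
FD 19: (12.124,-7) -> (28.579,-16.5) [heading=330, draw]
FD 2: (28.579,-16.5) -> (30.311,-17.5) [heading=330, draw]
Final: pos=(30.311,-17.5), heading=330, 3 segment(s) drawn
Waypoints (4 total):
(0, 0)
(12.124, -7)
(28.579, -16.5)
(30.311, -17.5)

Answer: (0, 0)
(12.124, -7)
(28.579, -16.5)
(30.311, -17.5)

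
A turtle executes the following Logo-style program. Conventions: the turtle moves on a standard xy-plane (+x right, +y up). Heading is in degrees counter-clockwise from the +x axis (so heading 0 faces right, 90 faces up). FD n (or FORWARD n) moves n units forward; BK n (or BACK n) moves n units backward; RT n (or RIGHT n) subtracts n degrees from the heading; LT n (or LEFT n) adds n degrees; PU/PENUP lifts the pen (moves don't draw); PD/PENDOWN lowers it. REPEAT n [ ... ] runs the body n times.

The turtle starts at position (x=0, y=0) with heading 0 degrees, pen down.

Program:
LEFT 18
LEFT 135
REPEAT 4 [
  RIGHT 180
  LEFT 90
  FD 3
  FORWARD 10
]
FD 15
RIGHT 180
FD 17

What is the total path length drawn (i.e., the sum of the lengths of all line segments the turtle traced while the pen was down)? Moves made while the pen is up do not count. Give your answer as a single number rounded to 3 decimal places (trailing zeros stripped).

Executing turtle program step by step:
Start: pos=(0,0), heading=0, pen down
LT 18: heading 0 -> 18
LT 135: heading 18 -> 153
REPEAT 4 [
  -- iteration 1/4 --
  RT 180: heading 153 -> 333
  LT 90: heading 333 -> 63
  FD 3: (0,0) -> (1.362,2.673) [heading=63, draw]
  FD 10: (1.362,2.673) -> (5.902,11.583) [heading=63, draw]
  -- iteration 2/4 --
  RT 180: heading 63 -> 243
  LT 90: heading 243 -> 333
  FD 3: (5.902,11.583) -> (8.575,10.221) [heading=333, draw]
  FD 10: (8.575,10.221) -> (17.485,5.681) [heading=333, draw]
  -- iteration 3/4 --
  RT 180: heading 333 -> 153
  LT 90: heading 153 -> 243
  FD 3: (17.485,5.681) -> (16.123,3.008) [heading=243, draw]
  FD 10: (16.123,3.008) -> (11.583,-5.902) [heading=243, draw]
  -- iteration 4/4 --
  RT 180: heading 243 -> 63
  LT 90: heading 63 -> 153
  FD 3: (11.583,-5.902) -> (8.91,-4.54) [heading=153, draw]
  FD 10: (8.91,-4.54) -> (0,0) [heading=153, draw]
]
FD 15: (0,0) -> (-13.365,6.81) [heading=153, draw]
RT 180: heading 153 -> 333
FD 17: (-13.365,6.81) -> (1.782,-0.908) [heading=333, draw]
Final: pos=(1.782,-0.908), heading=333, 10 segment(s) drawn

Segment lengths:
  seg 1: (0,0) -> (1.362,2.673), length = 3
  seg 2: (1.362,2.673) -> (5.902,11.583), length = 10
  seg 3: (5.902,11.583) -> (8.575,10.221), length = 3
  seg 4: (8.575,10.221) -> (17.485,5.681), length = 10
  seg 5: (17.485,5.681) -> (16.123,3.008), length = 3
  seg 6: (16.123,3.008) -> (11.583,-5.902), length = 10
  seg 7: (11.583,-5.902) -> (8.91,-4.54), length = 3
  seg 8: (8.91,-4.54) -> (0,0), length = 10
  seg 9: (0,0) -> (-13.365,6.81), length = 15
  seg 10: (-13.365,6.81) -> (1.782,-0.908), length = 17
Total = 84

Answer: 84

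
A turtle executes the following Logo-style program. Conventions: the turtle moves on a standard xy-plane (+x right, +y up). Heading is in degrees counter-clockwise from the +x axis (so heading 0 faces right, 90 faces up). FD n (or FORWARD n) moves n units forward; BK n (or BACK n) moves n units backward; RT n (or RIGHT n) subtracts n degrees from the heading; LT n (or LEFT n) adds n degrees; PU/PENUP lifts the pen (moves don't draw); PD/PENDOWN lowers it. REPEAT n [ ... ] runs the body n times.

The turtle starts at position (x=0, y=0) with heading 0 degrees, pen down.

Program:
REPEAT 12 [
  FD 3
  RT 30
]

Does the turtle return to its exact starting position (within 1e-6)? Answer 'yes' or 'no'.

Answer: yes

Derivation:
Executing turtle program step by step:
Start: pos=(0,0), heading=0, pen down
REPEAT 12 [
  -- iteration 1/12 --
  FD 3: (0,0) -> (3,0) [heading=0, draw]
  RT 30: heading 0 -> 330
  -- iteration 2/12 --
  FD 3: (3,0) -> (5.598,-1.5) [heading=330, draw]
  RT 30: heading 330 -> 300
  -- iteration 3/12 --
  FD 3: (5.598,-1.5) -> (7.098,-4.098) [heading=300, draw]
  RT 30: heading 300 -> 270
  -- iteration 4/12 --
  FD 3: (7.098,-4.098) -> (7.098,-7.098) [heading=270, draw]
  RT 30: heading 270 -> 240
  -- iteration 5/12 --
  FD 3: (7.098,-7.098) -> (5.598,-9.696) [heading=240, draw]
  RT 30: heading 240 -> 210
  -- iteration 6/12 --
  FD 3: (5.598,-9.696) -> (3,-11.196) [heading=210, draw]
  RT 30: heading 210 -> 180
  -- iteration 7/12 --
  FD 3: (3,-11.196) -> (0,-11.196) [heading=180, draw]
  RT 30: heading 180 -> 150
  -- iteration 8/12 --
  FD 3: (0,-11.196) -> (-2.598,-9.696) [heading=150, draw]
  RT 30: heading 150 -> 120
  -- iteration 9/12 --
  FD 3: (-2.598,-9.696) -> (-4.098,-7.098) [heading=120, draw]
  RT 30: heading 120 -> 90
  -- iteration 10/12 --
  FD 3: (-4.098,-7.098) -> (-4.098,-4.098) [heading=90, draw]
  RT 30: heading 90 -> 60
  -- iteration 11/12 --
  FD 3: (-4.098,-4.098) -> (-2.598,-1.5) [heading=60, draw]
  RT 30: heading 60 -> 30
  -- iteration 12/12 --
  FD 3: (-2.598,-1.5) -> (0,0) [heading=30, draw]
  RT 30: heading 30 -> 0
]
Final: pos=(0,0), heading=0, 12 segment(s) drawn

Start position: (0, 0)
Final position: (0, 0)
Distance = 0; < 1e-6 -> CLOSED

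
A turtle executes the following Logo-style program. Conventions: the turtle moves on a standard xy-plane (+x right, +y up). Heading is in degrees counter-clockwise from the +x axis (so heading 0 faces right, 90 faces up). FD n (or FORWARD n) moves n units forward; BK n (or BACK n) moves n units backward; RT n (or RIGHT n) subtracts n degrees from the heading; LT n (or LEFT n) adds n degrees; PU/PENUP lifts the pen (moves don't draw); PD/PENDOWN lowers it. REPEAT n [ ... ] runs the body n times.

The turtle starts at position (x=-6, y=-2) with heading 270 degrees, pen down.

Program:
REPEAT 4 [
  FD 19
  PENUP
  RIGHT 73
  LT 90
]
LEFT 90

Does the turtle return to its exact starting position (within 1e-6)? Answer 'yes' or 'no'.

Answer: no

Derivation:
Executing turtle program step by step:
Start: pos=(-6,-2), heading=270, pen down
REPEAT 4 [
  -- iteration 1/4 --
  FD 19: (-6,-2) -> (-6,-21) [heading=270, draw]
  PU: pen up
  RT 73: heading 270 -> 197
  LT 90: heading 197 -> 287
  -- iteration 2/4 --
  FD 19: (-6,-21) -> (-0.445,-39.17) [heading=287, move]
  PU: pen up
  RT 73: heading 287 -> 214
  LT 90: heading 214 -> 304
  -- iteration 3/4 --
  FD 19: (-0.445,-39.17) -> (10.18,-54.922) [heading=304, move]
  PU: pen up
  RT 73: heading 304 -> 231
  LT 90: heading 231 -> 321
  -- iteration 4/4 --
  FD 19: (10.18,-54.922) -> (24.946,-66.879) [heading=321, move]
  PU: pen up
  RT 73: heading 321 -> 248
  LT 90: heading 248 -> 338
]
LT 90: heading 338 -> 68
Final: pos=(24.946,-66.879), heading=68, 1 segment(s) drawn

Start position: (-6, -2)
Final position: (24.946, -66.879)
Distance = 71.881; >= 1e-6 -> NOT closed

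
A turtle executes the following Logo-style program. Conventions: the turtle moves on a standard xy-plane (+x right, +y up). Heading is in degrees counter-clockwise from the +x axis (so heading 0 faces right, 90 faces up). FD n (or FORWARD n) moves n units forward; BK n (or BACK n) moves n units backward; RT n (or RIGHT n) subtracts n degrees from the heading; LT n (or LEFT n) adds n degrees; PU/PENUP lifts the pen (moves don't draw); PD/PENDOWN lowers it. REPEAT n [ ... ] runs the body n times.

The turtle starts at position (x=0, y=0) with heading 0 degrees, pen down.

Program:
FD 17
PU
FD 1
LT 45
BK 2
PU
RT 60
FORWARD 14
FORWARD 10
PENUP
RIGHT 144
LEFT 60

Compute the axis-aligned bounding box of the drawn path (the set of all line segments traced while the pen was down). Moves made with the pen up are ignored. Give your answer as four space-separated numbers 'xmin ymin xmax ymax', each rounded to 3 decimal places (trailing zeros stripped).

Answer: 0 0 17 0

Derivation:
Executing turtle program step by step:
Start: pos=(0,0), heading=0, pen down
FD 17: (0,0) -> (17,0) [heading=0, draw]
PU: pen up
FD 1: (17,0) -> (18,0) [heading=0, move]
LT 45: heading 0 -> 45
BK 2: (18,0) -> (16.586,-1.414) [heading=45, move]
PU: pen up
RT 60: heading 45 -> 345
FD 14: (16.586,-1.414) -> (30.109,-5.038) [heading=345, move]
FD 10: (30.109,-5.038) -> (39.768,-7.626) [heading=345, move]
PU: pen up
RT 144: heading 345 -> 201
LT 60: heading 201 -> 261
Final: pos=(39.768,-7.626), heading=261, 1 segment(s) drawn

Segment endpoints: x in {0, 17}, y in {0}
xmin=0, ymin=0, xmax=17, ymax=0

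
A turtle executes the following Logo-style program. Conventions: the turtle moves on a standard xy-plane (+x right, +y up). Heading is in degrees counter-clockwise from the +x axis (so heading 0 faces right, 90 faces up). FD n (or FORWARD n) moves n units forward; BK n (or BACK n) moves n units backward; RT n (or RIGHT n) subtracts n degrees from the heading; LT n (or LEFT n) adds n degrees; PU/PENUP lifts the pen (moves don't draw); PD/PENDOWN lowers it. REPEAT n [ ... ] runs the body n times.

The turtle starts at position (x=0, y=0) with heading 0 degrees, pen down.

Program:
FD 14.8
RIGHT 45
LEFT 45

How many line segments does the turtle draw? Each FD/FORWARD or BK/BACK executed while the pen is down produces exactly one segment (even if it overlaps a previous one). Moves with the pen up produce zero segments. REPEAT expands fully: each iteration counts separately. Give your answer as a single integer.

Answer: 1

Derivation:
Executing turtle program step by step:
Start: pos=(0,0), heading=0, pen down
FD 14.8: (0,0) -> (14.8,0) [heading=0, draw]
RT 45: heading 0 -> 315
LT 45: heading 315 -> 0
Final: pos=(14.8,0), heading=0, 1 segment(s) drawn
Segments drawn: 1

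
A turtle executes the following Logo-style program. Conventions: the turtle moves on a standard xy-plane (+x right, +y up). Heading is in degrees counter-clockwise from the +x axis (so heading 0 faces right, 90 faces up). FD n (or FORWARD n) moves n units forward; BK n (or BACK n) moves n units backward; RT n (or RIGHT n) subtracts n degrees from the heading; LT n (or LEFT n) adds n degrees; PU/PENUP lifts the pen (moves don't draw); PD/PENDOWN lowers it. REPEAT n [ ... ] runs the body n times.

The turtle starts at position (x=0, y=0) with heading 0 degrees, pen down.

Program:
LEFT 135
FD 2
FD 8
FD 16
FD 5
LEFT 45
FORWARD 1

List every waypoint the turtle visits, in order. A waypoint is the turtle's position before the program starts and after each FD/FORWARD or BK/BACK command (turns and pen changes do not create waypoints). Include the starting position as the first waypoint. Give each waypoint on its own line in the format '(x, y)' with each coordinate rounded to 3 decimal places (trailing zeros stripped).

Executing turtle program step by step:
Start: pos=(0,0), heading=0, pen down
LT 135: heading 0 -> 135
FD 2: (0,0) -> (-1.414,1.414) [heading=135, draw]
FD 8: (-1.414,1.414) -> (-7.071,7.071) [heading=135, draw]
FD 16: (-7.071,7.071) -> (-18.385,18.385) [heading=135, draw]
FD 5: (-18.385,18.385) -> (-21.92,21.92) [heading=135, draw]
LT 45: heading 135 -> 180
FD 1: (-21.92,21.92) -> (-22.92,21.92) [heading=180, draw]
Final: pos=(-22.92,21.92), heading=180, 5 segment(s) drawn
Waypoints (6 total):
(0, 0)
(-1.414, 1.414)
(-7.071, 7.071)
(-18.385, 18.385)
(-21.92, 21.92)
(-22.92, 21.92)

Answer: (0, 0)
(-1.414, 1.414)
(-7.071, 7.071)
(-18.385, 18.385)
(-21.92, 21.92)
(-22.92, 21.92)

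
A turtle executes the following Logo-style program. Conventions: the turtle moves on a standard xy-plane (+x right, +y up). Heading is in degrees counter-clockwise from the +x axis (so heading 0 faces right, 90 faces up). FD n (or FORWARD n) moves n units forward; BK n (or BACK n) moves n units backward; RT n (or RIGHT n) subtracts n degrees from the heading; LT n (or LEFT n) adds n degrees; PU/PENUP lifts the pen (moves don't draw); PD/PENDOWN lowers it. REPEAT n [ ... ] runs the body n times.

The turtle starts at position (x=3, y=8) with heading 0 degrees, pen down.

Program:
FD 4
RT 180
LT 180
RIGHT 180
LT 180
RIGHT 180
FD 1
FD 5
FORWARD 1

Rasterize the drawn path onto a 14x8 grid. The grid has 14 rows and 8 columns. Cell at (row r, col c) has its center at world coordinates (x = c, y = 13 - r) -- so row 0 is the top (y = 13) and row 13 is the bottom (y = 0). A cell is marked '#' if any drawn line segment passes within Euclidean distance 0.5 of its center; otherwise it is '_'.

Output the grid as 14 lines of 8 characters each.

Answer: ________
________
________
________
________
########
________
________
________
________
________
________
________
________

Derivation:
Segment 0: (3,8) -> (7,8)
Segment 1: (7,8) -> (6,8)
Segment 2: (6,8) -> (1,8)
Segment 3: (1,8) -> (0,8)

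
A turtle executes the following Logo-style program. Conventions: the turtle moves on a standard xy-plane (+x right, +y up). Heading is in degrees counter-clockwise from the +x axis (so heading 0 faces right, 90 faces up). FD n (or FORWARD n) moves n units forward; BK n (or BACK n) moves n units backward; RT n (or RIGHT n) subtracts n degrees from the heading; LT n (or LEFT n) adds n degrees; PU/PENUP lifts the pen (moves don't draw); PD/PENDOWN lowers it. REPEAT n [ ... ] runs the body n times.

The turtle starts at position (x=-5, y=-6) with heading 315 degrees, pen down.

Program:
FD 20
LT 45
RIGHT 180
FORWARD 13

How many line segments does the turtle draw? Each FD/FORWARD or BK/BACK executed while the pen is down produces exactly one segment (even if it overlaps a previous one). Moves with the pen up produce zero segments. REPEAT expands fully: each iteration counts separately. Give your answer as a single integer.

Answer: 2

Derivation:
Executing turtle program step by step:
Start: pos=(-5,-6), heading=315, pen down
FD 20: (-5,-6) -> (9.142,-20.142) [heading=315, draw]
LT 45: heading 315 -> 0
RT 180: heading 0 -> 180
FD 13: (9.142,-20.142) -> (-3.858,-20.142) [heading=180, draw]
Final: pos=(-3.858,-20.142), heading=180, 2 segment(s) drawn
Segments drawn: 2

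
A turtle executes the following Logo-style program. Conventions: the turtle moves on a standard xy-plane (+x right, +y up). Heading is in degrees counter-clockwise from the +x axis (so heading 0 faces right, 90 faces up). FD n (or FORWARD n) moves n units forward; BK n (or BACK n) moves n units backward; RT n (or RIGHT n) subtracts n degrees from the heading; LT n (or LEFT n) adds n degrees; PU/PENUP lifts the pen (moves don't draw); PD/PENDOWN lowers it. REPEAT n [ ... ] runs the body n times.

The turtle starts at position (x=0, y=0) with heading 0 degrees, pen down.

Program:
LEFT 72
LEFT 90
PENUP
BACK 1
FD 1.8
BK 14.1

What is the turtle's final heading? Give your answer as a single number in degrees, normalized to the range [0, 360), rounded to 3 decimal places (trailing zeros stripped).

Answer: 162

Derivation:
Executing turtle program step by step:
Start: pos=(0,0), heading=0, pen down
LT 72: heading 0 -> 72
LT 90: heading 72 -> 162
PU: pen up
BK 1: (0,0) -> (0.951,-0.309) [heading=162, move]
FD 1.8: (0.951,-0.309) -> (-0.761,0.247) [heading=162, move]
BK 14.1: (-0.761,0.247) -> (12.649,-4.11) [heading=162, move]
Final: pos=(12.649,-4.11), heading=162, 0 segment(s) drawn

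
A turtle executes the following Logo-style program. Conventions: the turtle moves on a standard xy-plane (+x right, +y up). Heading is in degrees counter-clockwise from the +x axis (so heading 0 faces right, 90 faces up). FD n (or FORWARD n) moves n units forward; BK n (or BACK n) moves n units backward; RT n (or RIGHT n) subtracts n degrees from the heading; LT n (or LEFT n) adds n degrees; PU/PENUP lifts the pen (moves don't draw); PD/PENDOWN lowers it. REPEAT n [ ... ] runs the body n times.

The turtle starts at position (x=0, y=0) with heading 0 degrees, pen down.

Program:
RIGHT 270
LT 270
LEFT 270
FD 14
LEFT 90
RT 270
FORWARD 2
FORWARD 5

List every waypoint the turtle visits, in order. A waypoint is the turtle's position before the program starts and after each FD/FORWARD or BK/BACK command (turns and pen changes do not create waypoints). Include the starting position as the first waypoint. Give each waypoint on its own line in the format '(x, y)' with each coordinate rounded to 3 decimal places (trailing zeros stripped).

Answer: (0, 0)
(0, -14)
(0, -12)
(0, -7)

Derivation:
Executing turtle program step by step:
Start: pos=(0,0), heading=0, pen down
RT 270: heading 0 -> 90
LT 270: heading 90 -> 0
LT 270: heading 0 -> 270
FD 14: (0,0) -> (0,-14) [heading=270, draw]
LT 90: heading 270 -> 0
RT 270: heading 0 -> 90
FD 2: (0,-14) -> (0,-12) [heading=90, draw]
FD 5: (0,-12) -> (0,-7) [heading=90, draw]
Final: pos=(0,-7), heading=90, 3 segment(s) drawn
Waypoints (4 total):
(0, 0)
(0, -14)
(0, -12)
(0, -7)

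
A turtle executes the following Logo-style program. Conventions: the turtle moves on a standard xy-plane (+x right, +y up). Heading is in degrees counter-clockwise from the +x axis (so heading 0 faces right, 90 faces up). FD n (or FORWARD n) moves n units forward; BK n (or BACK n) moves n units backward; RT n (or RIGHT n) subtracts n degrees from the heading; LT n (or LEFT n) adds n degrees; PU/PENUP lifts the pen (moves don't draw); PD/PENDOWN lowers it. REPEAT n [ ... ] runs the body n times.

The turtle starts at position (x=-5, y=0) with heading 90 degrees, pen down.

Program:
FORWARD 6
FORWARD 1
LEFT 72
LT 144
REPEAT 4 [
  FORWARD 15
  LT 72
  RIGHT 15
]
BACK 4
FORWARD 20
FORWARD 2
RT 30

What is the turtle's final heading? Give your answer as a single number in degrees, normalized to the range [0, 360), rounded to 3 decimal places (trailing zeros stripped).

Answer: 144

Derivation:
Executing turtle program step by step:
Start: pos=(-5,0), heading=90, pen down
FD 6: (-5,0) -> (-5,6) [heading=90, draw]
FD 1: (-5,6) -> (-5,7) [heading=90, draw]
LT 72: heading 90 -> 162
LT 144: heading 162 -> 306
REPEAT 4 [
  -- iteration 1/4 --
  FD 15: (-5,7) -> (3.817,-5.135) [heading=306, draw]
  LT 72: heading 306 -> 18
  RT 15: heading 18 -> 3
  -- iteration 2/4 --
  FD 15: (3.817,-5.135) -> (18.796,-4.35) [heading=3, draw]
  LT 72: heading 3 -> 75
  RT 15: heading 75 -> 60
  -- iteration 3/4 --
  FD 15: (18.796,-4.35) -> (26.296,8.64) [heading=60, draw]
  LT 72: heading 60 -> 132
  RT 15: heading 132 -> 117
  -- iteration 4/4 --
  FD 15: (26.296,8.64) -> (19.486,22.005) [heading=117, draw]
  LT 72: heading 117 -> 189
  RT 15: heading 189 -> 174
]
BK 4: (19.486,22.005) -> (23.464,21.587) [heading=174, draw]
FD 20: (23.464,21.587) -> (3.574,23.678) [heading=174, draw]
FD 2: (3.574,23.678) -> (1.585,23.887) [heading=174, draw]
RT 30: heading 174 -> 144
Final: pos=(1.585,23.887), heading=144, 9 segment(s) drawn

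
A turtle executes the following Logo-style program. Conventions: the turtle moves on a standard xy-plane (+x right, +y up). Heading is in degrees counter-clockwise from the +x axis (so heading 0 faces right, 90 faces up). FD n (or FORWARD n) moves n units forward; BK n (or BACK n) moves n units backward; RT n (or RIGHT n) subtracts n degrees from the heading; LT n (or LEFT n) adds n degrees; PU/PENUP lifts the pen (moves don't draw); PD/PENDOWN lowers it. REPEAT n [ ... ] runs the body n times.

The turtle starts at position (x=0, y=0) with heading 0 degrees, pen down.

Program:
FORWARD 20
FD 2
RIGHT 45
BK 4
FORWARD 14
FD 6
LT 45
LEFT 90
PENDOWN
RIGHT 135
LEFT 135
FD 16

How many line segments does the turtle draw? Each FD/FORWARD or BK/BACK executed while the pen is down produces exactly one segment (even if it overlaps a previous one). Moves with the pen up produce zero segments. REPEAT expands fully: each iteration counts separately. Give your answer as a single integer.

Answer: 6

Derivation:
Executing turtle program step by step:
Start: pos=(0,0), heading=0, pen down
FD 20: (0,0) -> (20,0) [heading=0, draw]
FD 2: (20,0) -> (22,0) [heading=0, draw]
RT 45: heading 0 -> 315
BK 4: (22,0) -> (19.172,2.828) [heading=315, draw]
FD 14: (19.172,2.828) -> (29.071,-7.071) [heading=315, draw]
FD 6: (29.071,-7.071) -> (33.314,-11.314) [heading=315, draw]
LT 45: heading 315 -> 0
LT 90: heading 0 -> 90
PD: pen down
RT 135: heading 90 -> 315
LT 135: heading 315 -> 90
FD 16: (33.314,-11.314) -> (33.314,4.686) [heading=90, draw]
Final: pos=(33.314,4.686), heading=90, 6 segment(s) drawn
Segments drawn: 6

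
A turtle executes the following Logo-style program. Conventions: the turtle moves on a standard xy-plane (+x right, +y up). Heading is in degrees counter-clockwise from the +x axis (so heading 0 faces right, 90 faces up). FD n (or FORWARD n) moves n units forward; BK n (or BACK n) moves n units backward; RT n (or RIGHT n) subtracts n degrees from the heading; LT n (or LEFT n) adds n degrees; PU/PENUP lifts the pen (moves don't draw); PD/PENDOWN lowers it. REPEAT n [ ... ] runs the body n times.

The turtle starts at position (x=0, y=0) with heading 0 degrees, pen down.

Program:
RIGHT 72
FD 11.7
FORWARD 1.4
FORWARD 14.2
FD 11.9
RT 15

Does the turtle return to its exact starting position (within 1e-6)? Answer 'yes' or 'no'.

Answer: no

Derivation:
Executing turtle program step by step:
Start: pos=(0,0), heading=0, pen down
RT 72: heading 0 -> 288
FD 11.7: (0,0) -> (3.615,-11.127) [heading=288, draw]
FD 1.4: (3.615,-11.127) -> (4.048,-12.459) [heading=288, draw]
FD 14.2: (4.048,-12.459) -> (8.436,-25.964) [heading=288, draw]
FD 11.9: (8.436,-25.964) -> (12.113,-37.281) [heading=288, draw]
RT 15: heading 288 -> 273
Final: pos=(12.113,-37.281), heading=273, 4 segment(s) drawn

Start position: (0, 0)
Final position: (12.113, -37.281)
Distance = 39.2; >= 1e-6 -> NOT closed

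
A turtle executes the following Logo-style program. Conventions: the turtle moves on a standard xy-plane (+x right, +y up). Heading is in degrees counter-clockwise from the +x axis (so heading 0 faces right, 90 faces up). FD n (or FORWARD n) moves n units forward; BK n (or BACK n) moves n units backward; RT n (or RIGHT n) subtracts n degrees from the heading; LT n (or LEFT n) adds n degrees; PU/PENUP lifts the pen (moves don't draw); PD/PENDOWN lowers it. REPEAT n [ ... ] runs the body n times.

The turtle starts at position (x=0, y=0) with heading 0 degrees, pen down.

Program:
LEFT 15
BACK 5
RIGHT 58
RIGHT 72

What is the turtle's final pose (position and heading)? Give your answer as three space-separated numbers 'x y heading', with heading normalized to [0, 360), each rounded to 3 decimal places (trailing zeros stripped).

Executing turtle program step by step:
Start: pos=(0,0), heading=0, pen down
LT 15: heading 0 -> 15
BK 5: (0,0) -> (-4.83,-1.294) [heading=15, draw]
RT 58: heading 15 -> 317
RT 72: heading 317 -> 245
Final: pos=(-4.83,-1.294), heading=245, 1 segment(s) drawn

Answer: -4.83 -1.294 245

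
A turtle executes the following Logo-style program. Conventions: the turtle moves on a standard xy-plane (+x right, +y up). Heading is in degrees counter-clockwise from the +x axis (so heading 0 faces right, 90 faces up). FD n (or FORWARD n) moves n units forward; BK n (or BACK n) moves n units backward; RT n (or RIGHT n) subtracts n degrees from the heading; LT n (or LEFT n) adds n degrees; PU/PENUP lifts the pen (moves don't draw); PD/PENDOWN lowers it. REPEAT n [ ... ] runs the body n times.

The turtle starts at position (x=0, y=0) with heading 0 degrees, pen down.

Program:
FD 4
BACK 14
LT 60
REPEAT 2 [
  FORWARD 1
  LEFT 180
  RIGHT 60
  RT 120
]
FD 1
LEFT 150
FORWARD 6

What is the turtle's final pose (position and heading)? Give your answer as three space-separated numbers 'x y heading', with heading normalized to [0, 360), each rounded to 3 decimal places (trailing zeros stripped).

Executing turtle program step by step:
Start: pos=(0,0), heading=0, pen down
FD 4: (0,0) -> (4,0) [heading=0, draw]
BK 14: (4,0) -> (-10,0) [heading=0, draw]
LT 60: heading 0 -> 60
REPEAT 2 [
  -- iteration 1/2 --
  FD 1: (-10,0) -> (-9.5,0.866) [heading=60, draw]
  LT 180: heading 60 -> 240
  RT 60: heading 240 -> 180
  RT 120: heading 180 -> 60
  -- iteration 2/2 --
  FD 1: (-9.5,0.866) -> (-9,1.732) [heading=60, draw]
  LT 180: heading 60 -> 240
  RT 60: heading 240 -> 180
  RT 120: heading 180 -> 60
]
FD 1: (-9,1.732) -> (-8.5,2.598) [heading=60, draw]
LT 150: heading 60 -> 210
FD 6: (-8.5,2.598) -> (-13.696,-0.402) [heading=210, draw]
Final: pos=(-13.696,-0.402), heading=210, 6 segment(s) drawn

Answer: -13.696 -0.402 210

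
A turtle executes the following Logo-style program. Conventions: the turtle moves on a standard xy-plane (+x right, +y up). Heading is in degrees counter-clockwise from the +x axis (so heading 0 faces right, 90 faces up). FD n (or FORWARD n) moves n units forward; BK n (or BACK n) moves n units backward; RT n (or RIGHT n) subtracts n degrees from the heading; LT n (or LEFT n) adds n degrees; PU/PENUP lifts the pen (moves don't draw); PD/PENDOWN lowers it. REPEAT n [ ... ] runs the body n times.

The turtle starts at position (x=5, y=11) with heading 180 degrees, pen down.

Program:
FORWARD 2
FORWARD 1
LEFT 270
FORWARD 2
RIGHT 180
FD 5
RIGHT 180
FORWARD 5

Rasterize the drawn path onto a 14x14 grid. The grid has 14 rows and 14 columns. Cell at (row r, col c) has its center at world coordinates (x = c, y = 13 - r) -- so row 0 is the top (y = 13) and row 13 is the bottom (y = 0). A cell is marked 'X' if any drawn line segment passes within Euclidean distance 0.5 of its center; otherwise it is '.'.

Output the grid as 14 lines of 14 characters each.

Segment 0: (5,11) -> (3,11)
Segment 1: (3,11) -> (2,11)
Segment 2: (2,11) -> (2,13)
Segment 3: (2,13) -> (2,8)
Segment 4: (2,8) -> (2,13)

Answer: ..X...........
..X...........
..XXXX........
..X...........
..X...........
..X...........
..............
..............
..............
..............
..............
..............
..............
..............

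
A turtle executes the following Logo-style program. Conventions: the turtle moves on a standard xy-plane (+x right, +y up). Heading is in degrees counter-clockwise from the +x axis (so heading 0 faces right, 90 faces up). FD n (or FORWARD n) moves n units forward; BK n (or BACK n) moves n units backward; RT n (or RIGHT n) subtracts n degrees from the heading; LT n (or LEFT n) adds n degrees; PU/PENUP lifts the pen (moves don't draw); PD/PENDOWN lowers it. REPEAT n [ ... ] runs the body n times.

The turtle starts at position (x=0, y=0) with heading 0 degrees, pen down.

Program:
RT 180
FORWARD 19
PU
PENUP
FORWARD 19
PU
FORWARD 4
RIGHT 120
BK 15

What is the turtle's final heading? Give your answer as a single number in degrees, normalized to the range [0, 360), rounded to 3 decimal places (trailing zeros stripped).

Answer: 60

Derivation:
Executing turtle program step by step:
Start: pos=(0,0), heading=0, pen down
RT 180: heading 0 -> 180
FD 19: (0,0) -> (-19,0) [heading=180, draw]
PU: pen up
PU: pen up
FD 19: (-19,0) -> (-38,0) [heading=180, move]
PU: pen up
FD 4: (-38,0) -> (-42,0) [heading=180, move]
RT 120: heading 180 -> 60
BK 15: (-42,0) -> (-49.5,-12.99) [heading=60, move]
Final: pos=(-49.5,-12.99), heading=60, 1 segment(s) drawn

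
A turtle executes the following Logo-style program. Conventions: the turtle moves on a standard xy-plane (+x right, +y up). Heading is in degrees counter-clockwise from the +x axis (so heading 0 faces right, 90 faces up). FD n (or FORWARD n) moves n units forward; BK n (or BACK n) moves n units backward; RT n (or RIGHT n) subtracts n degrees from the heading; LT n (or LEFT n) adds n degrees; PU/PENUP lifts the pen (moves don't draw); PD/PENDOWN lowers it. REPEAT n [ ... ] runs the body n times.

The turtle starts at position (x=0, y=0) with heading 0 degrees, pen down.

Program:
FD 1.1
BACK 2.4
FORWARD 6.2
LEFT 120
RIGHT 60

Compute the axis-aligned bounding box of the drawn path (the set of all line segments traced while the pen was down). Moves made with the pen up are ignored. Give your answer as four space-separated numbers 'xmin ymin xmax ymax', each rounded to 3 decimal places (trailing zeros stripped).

Executing turtle program step by step:
Start: pos=(0,0), heading=0, pen down
FD 1.1: (0,0) -> (1.1,0) [heading=0, draw]
BK 2.4: (1.1,0) -> (-1.3,0) [heading=0, draw]
FD 6.2: (-1.3,0) -> (4.9,0) [heading=0, draw]
LT 120: heading 0 -> 120
RT 60: heading 120 -> 60
Final: pos=(4.9,0), heading=60, 3 segment(s) drawn

Segment endpoints: x in {-1.3, 0, 1.1, 4.9}, y in {0}
xmin=-1.3, ymin=0, xmax=4.9, ymax=0

Answer: -1.3 0 4.9 0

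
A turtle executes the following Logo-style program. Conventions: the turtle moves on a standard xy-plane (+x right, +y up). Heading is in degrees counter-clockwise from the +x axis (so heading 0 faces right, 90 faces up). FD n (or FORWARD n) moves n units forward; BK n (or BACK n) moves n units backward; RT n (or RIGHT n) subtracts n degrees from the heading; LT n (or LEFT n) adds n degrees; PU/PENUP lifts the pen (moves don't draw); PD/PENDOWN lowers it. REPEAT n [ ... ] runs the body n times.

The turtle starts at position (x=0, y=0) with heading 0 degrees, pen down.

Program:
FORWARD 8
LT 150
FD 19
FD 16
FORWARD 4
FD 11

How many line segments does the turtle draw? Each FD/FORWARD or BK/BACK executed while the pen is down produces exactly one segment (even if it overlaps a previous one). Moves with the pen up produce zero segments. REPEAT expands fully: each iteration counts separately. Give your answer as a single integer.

Executing turtle program step by step:
Start: pos=(0,0), heading=0, pen down
FD 8: (0,0) -> (8,0) [heading=0, draw]
LT 150: heading 0 -> 150
FD 19: (8,0) -> (-8.454,9.5) [heading=150, draw]
FD 16: (-8.454,9.5) -> (-22.311,17.5) [heading=150, draw]
FD 4: (-22.311,17.5) -> (-25.775,19.5) [heading=150, draw]
FD 11: (-25.775,19.5) -> (-35.301,25) [heading=150, draw]
Final: pos=(-35.301,25), heading=150, 5 segment(s) drawn
Segments drawn: 5

Answer: 5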